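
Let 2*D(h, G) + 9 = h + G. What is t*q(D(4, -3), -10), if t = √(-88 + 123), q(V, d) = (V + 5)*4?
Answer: 4*√35 ≈ 23.664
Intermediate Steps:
D(h, G) = -9/2 + G/2 + h/2 (D(h, G) = -9/2 + (h + G)/2 = -9/2 + (G + h)/2 = -9/2 + (G/2 + h/2) = -9/2 + G/2 + h/2)
q(V, d) = 20 + 4*V (q(V, d) = (5 + V)*4 = 20 + 4*V)
t = √35 ≈ 5.9161
t*q(D(4, -3), -10) = √35*(20 + 4*(-9/2 + (½)*(-3) + (½)*4)) = √35*(20 + 4*(-9/2 - 3/2 + 2)) = √35*(20 + 4*(-4)) = √35*(20 - 16) = √35*4 = 4*√35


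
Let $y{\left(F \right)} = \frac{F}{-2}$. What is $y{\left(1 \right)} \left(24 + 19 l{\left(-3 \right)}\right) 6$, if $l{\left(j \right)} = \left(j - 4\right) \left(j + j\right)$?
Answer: $-2466$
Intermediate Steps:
$y{\left(F \right)} = - \frac{F}{2}$ ($y{\left(F \right)} = F \left(- \frac{1}{2}\right) = - \frac{F}{2}$)
$l{\left(j \right)} = 2 j \left(-4 + j\right)$ ($l{\left(j \right)} = \left(-4 + j\right) 2 j = 2 j \left(-4 + j\right)$)
$y{\left(1 \right)} \left(24 + 19 l{\left(-3 \right)}\right) 6 = \left(- \frac{1}{2}\right) 1 \left(24 + 19 \cdot 2 \left(-3\right) \left(-4 - 3\right)\right) 6 = - \frac{24 + 19 \cdot 2 \left(-3\right) \left(-7\right)}{2} \cdot 6 = - \frac{24 + 19 \cdot 42}{2} \cdot 6 = - \frac{24 + 798}{2} \cdot 6 = \left(- \frac{1}{2}\right) 822 \cdot 6 = \left(-411\right) 6 = -2466$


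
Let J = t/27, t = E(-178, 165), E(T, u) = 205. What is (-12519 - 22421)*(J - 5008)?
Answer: 4717284340/27 ≈ 1.7471e+8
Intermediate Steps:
t = 205
J = 205/27 ≈ 7.5926
(-12519 - 22421)*(J - 5008) = (-12519 - 22421)*(205/27 - 5008) = -34940*(-135011/27) = 4717284340/27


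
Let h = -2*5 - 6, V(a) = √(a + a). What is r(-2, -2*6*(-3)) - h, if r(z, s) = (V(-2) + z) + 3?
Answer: 17 + 2*I ≈ 17.0 + 2.0*I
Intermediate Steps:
V(a) = √2*√a (V(a) = √(2*a) = √2*√a)
h = -16 (h = -10 - 6 = -16)
r(z, s) = 3 + z + 2*I (r(z, s) = (√2*√(-2) + z) + 3 = (√2*(I*√2) + z) + 3 = (2*I + z) + 3 = (z + 2*I) + 3 = 3 + z + 2*I)
r(-2, -2*6*(-3)) - h = (3 - 2 + 2*I) - 1*(-16) = (1 + 2*I) + 16 = 17 + 2*I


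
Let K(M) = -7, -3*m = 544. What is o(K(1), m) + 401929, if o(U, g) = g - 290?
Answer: 1204373/3 ≈ 4.0146e+5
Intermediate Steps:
m = -544/3 (m = -1/3*544 = -544/3 ≈ -181.33)
o(U, g) = -290 + g
o(K(1), m) + 401929 = (-290 - 544/3) + 401929 = -1414/3 + 401929 = 1204373/3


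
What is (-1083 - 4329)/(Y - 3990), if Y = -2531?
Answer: 5412/6521 ≈ 0.82993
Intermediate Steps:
(-1083 - 4329)/(Y - 3990) = (-1083 - 4329)/(-2531 - 3990) = -5412/(-6521) = -5412*(-1/6521) = 5412/6521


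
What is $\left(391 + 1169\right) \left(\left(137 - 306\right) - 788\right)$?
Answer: $-1492920$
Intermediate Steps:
$\left(391 + 1169\right) \left(\left(137 - 306\right) - 788\right) = 1560 \left(\left(137 - 306\right) - 788\right) = 1560 \left(-169 - 788\right) = 1560 \left(-957\right) = -1492920$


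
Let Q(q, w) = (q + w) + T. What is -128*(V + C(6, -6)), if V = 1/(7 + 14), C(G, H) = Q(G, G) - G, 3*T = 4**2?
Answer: -30592/21 ≈ -1456.8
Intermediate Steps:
T = 16/3 (T = (1/3)*4**2 = (1/3)*16 = 16/3 ≈ 5.3333)
Q(q, w) = 16/3 + q + w (Q(q, w) = (q + w) + 16/3 = 16/3 + q + w)
C(G, H) = 16/3 + G (C(G, H) = (16/3 + G + G) - G = (16/3 + 2*G) - G = 16/3 + G)
V = 1/21 ≈ 0.047619
-128*(V + C(6, -6)) = -128*(1/21 + (16/3 + 6)) = -128*(1/21 + 34/3) = -128*239/21 = -30592/21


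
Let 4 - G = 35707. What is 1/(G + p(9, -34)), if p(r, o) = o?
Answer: -1/35737 ≈ -2.7982e-5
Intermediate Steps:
G = -35703 (G = 4 - 1*35707 = 4 - 35707 = -35703)
1/(G + p(9, -34)) = 1/(-35703 - 34) = 1/(-35737) = -1/35737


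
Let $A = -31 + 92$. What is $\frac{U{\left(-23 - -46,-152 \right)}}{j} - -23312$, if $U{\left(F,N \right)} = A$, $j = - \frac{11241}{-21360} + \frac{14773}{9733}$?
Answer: $\frac{3306449222592}{141653311} \approx 23342.0$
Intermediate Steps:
$A = 61$
$j = \frac{141653311}{69298960}$ ($j = \left(-11241\right) \left(- \frac{1}{21360}\right) + 14773 \cdot \frac{1}{9733} = \frac{3747}{7120} + \frac{14773}{9733} = \frac{141653311}{69298960} \approx 2.0441$)
$U{\left(F,N \right)} = 61$
$\frac{U{\left(-23 - -46,-152 \right)}}{j} - -23312 = \frac{61}{\frac{141653311}{69298960}} - -23312 = 61 \cdot \frac{69298960}{141653311} + 23312 = \frac{4227236560}{141653311} + 23312 = \frac{3306449222592}{141653311}$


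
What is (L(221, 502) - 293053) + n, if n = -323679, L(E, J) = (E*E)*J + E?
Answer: 23901671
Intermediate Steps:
L(E, J) = E + J*E**2 (L(E, J) = E**2*J + E = J*E**2 + E = E + J*E**2)
(L(221, 502) - 293053) + n = (221*(1 + 221*502) - 293053) - 323679 = (221*(1 + 110942) - 293053) - 323679 = (221*110943 - 293053) - 323679 = (24518403 - 293053) - 323679 = 24225350 - 323679 = 23901671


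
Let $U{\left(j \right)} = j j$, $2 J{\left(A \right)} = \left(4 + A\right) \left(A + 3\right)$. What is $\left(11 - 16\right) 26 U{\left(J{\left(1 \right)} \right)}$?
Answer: $-13000$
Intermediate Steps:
$J{\left(A \right)} = \frac{\left(3 + A\right) \left(4 + A\right)}{2}$ ($J{\left(A \right)} = \frac{\left(4 + A\right) \left(A + 3\right)}{2} = \frac{\left(4 + A\right) \left(3 + A\right)}{2} = \frac{\left(3 + A\right) \left(4 + A\right)}{2}$)
$U{\left(j \right)} = j^{2}$
$\left(11 - 16\right) 26 U{\left(J{\left(1 \right)} \right)} = \left(11 - 16\right) 26 \left(6 + \frac{1^{2}}{2} + \frac{7}{2} \cdot 1\right)^{2} = \left(11 - 16\right) 26 \left(6 + \frac{1}{2} \cdot 1 + \frac{7}{2}\right)^{2} = \left(-5\right) 26 \left(6 + \frac{1}{2} + \frac{7}{2}\right)^{2} = - 130 \cdot 10^{2} = \left(-130\right) 100 = -13000$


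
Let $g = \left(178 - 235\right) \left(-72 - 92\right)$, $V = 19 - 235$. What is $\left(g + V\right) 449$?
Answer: $4100268$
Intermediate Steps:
$V = -216$ ($V = 19 - 235 = -216$)
$g = 9348$ ($g = \left(-57\right) \left(-164\right) = 9348$)
$\left(g + V\right) 449 = \left(9348 - 216\right) 449 = 9132 \cdot 449 = 4100268$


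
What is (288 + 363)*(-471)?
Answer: -306621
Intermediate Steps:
(288 + 363)*(-471) = 651*(-471) = -306621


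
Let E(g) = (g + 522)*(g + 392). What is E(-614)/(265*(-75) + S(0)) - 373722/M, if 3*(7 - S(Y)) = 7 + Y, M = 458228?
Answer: -25177244079/13657714654 ≈ -1.8434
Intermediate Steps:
S(Y) = 14/3 - Y/3 (S(Y) = 7 - (7 + Y)/3 = 7 + (-7/3 - Y/3) = 14/3 - Y/3)
E(g) = (392 + g)*(522 + g) (E(g) = (522 + g)*(392 + g) = (392 + g)*(522 + g))
E(-614)/(265*(-75) + S(0)) - 373722/M = (204624 + (-614)**2 + 914*(-614))/(265*(-75) + (14/3 - 1/3*0)) - 373722/458228 = (204624 + 376996 - 561196)/(-19875 + (14/3 + 0)) - 373722*1/458228 = 20424/(-19875 + 14/3) - 186861/229114 = 20424/(-59611/3) - 186861/229114 = 20424*(-3/59611) - 186861/229114 = -61272/59611 - 186861/229114 = -25177244079/13657714654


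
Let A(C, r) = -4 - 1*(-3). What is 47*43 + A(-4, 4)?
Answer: 2020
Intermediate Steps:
A(C, r) = -1 (A(C, r) = -4 + 3 = -1)
47*43 + A(-4, 4) = 47*43 - 1 = 2021 - 1 = 2020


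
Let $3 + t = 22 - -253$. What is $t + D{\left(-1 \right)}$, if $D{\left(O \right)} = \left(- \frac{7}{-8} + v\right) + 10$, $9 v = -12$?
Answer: $\frac{6757}{24} \approx 281.54$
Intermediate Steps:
$v = - \frac{4}{3}$ ($v = \frac{1}{9} \left(-12\right) = - \frac{4}{3} \approx -1.3333$)
$t = 272$ ($t = -3 + \left(22 - -253\right) = -3 + \left(22 + 253\right) = -3 + 275 = 272$)
$D{\left(O \right)} = \frac{229}{24}$ ($D{\left(O \right)} = \left(- \frac{7}{-8} - \frac{4}{3}\right) + 10 = \left(\left(-7\right) \left(- \frac{1}{8}\right) - \frac{4}{3}\right) + 10 = \left(\frac{7}{8} - \frac{4}{3}\right) + 10 = - \frac{11}{24} + 10 = \frac{229}{24}$)
$t + D{\left(-1 \right)} = 272 + \frac{229}{24} = \frac{6757}{24}$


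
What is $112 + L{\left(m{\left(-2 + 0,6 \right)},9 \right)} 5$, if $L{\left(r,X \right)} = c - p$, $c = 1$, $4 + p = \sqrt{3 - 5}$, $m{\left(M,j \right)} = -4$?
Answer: $137 - 5 i \sqrt{2} \approx 137.0 - 7.0711 i$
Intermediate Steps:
$p = -4 + i \sqrt{2}$ ($p = -4 + \sqrt{3 - 5} = -4 + \sqrt{-2} = -4 + i \sqrt{2} \approx -4.0 + 1.4142 i$)
$L{\left(r,X \right)} = 5 - i \sqrt{2}$ ($L{\left(r,X \right)} = 1 - \left(-4 + i \sqrt{2}\right) = 1 + \left(4 - i \sqrt{2}\right) = 5 - i \sqrt{2}$)
$112 + L{\left(m{\left(-2 + 0,6 \right)},9 \right)} 5 = 112 + \left(5 - i \sqrt{2}\right) 5 = 112 + \left(25 - 5 i \sqrt{2}\right) = 137 - 5 i \sqrt{2}$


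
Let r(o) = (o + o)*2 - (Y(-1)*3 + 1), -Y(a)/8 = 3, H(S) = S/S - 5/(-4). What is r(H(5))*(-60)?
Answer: -4800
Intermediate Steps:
H(S) = 9/4 (H(S) = 1 - 5*(-¼) = 1 + 5/4 = 9/4)
Y(a) = -24 (Y(a) = -8*3 = -24)
r(o) = 71 + 4*o (r(o) = (o + o)*2 - (-24*3 + 1) = (2*o)*2 - (-72 + 1) = 4*o - 1*(-71) = 4*o + 71 = 71 + 4*o)
r(H(5))*(-60) = (71 + 4*(9/4))*(-60) = (71 + 9)*(-60) = 80*(-60) = -4800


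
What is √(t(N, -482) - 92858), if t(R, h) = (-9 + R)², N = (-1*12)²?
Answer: I*√74633 ≈ 273.19*I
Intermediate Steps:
N = 144 (N = (-12)² = 144)
√(t(N, -482) - 92858) = √((-9 + 144)² - 92858) = √(135² - 92858) = √(18225 - 92858) = √(-74633) = I*√74633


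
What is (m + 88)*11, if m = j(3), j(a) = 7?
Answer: 1045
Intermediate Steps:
m = 7
(m + 88)*11 = (7 + 88)*11 = 95*11 = 1045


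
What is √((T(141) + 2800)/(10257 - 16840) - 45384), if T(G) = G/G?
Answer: I*√1966774425359/6583 ≈ 213.04*I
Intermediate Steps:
T(G) = 1
√((T(141) + 2800)/(10257 - 16840) - 45384) = √((1 + 2800)/(10257 - 16840) - 45384) = √(2801/(-6583) - 45384) = √(2801*(-1/6583) - 45384) = √(-2801/6583 - 45384) = √(-298765673/6583) = I*√1966774425359/6583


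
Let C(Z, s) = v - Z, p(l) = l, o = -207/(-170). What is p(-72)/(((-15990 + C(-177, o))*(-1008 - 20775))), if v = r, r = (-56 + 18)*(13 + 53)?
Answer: -8/44342927 ≈ -1.8041e-7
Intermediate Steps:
o = 207/170 (o = -207*(-1/170) = 207/170 ≈ 1.2176)
r = -2508 (r = -38*66 = -2508)
v = -2508
C(Z, s) = -2508 - Z
p(-72)/(((-15990 + C(-177, o))*(-1008 - 20775))) = -72*1/((-15990 + (-2508 - 1*(-177)))*(-1008 - 20775)) = -72*(-1/(21783*(-15990 + (-2508 + 177)))) = -72*(-1/(21783*(-15990 - 2331))) = -72/((-18321*(-21783))) = -72/399086343 = -72*1/399086343 = -8/44342927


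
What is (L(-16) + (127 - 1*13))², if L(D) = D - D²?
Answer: 24964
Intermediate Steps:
(L(-16) + (127 - 1*13))² = (-16*(1 - 1*(-16)) + (127 - 1*13))² = (-16*(1 + 16) + (127 - 13))² = (-16*17 + 114)² = (-272 + 114)² = (-158)² = 24964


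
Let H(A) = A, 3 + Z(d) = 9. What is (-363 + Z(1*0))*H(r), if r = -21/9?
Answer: 833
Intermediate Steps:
r = -7/3 (r = -21*1/9 = -7/3 ≈ -2.3333)
Z(d) = 6 (Z(d) = -3 + 9 = 6)
(-363 + Z(1*0))*H(r) = (-363 + 6)*(-7/3) = -357*(-7/3) = 833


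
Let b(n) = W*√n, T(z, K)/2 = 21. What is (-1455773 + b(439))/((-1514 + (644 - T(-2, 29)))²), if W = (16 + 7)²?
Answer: -1455773/831744 + 529*√439/831744 ≈ -1.7369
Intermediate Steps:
T(z, K) = 42 (T(z, K) = 2*21 = 42)
W = 529 (W = 23² = 529)
b(n) = 529*√n
(-1455773 + b(439))/((-1514 + (644 - T(-2, 29)))²) = (-1455773 + 529*√439)/((-1514 + (644 - 1*42))²) = (-1455773 + 529*√439)/((-1514 + (644 - 42))²) = (-1455773 + 529*√439)/((-1514 + 602)²) = (-1455773 + 529*√439)/((-912)²) = (-1455773 + 529*√439)/831744 = (-1455773 + 529*√439)*(1/831744) = -1455773/831744 + 529*√439/831744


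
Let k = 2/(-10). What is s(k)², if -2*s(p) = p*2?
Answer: 1/25 ≈ 0.040000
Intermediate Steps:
k = -⅕ (k = 2*(-⅒) = -⅕ ≈ -0.20000)
s(p) = -p (s(p) = -p*2/2 = -p)
s(k)² = (-1*(-⅕))² = (⅕)² = 1/25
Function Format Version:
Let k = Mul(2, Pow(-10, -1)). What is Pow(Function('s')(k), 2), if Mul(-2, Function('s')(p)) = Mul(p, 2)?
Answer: Rational(1, 25) ≈ 0.040000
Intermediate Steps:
k = Rational(-1, 5) (k = Mul(2, Rational(-1, 10)) = Rational(-1, 5) ≈ -0.20000)
Function('s')(p) = Mul(-1, p) (Function('s')(p) = Mul(Rational(-1, 2), Mul(p, 2)) = Mul(Rational(-1, 2), Mul(2, p)) = Mul(-1, p))
Pow(Function('s')(k), 2) = Pow(Mul(-1, Rational(-1, 5)), 2) = Pow(Rational(1, 5), 2) = Rational(1, 25)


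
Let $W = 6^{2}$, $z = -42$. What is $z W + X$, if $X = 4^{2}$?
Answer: $-1496$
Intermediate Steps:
$X = 16$
$W = 36$
$z W + X = \left(-42\right) 36 + 16 = -1512 + 16 = -1496$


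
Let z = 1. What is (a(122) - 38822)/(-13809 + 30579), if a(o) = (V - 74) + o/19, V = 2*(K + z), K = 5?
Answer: -369337/159315 ≈ -2.3183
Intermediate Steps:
V = 12 (V = 2*(5 + 1) = 2*6 = 12)
a(o) = -62 + o/19 (a(o) = (12 - 74) + o/19 = -62 + o*(1/19) = -62 + o/19)
(a(122) - 38822)/(-13809 + 30579) = ((-62 + (1/19)*122) - 38822)/(-13809 + 30579) = ((-62 + 122/19) - 38822)/16770 = (-1056/19 - 38822)*(1/16770) = -738674/19*1/16770 = -369337/159315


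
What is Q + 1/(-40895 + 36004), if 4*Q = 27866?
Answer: 68146301/9782 ≈ 6966.5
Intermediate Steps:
Q = 13933/2 (Q = (1/4)*27866 = 13933/2 ≈ 6966.5)
Q + 1/(-40895 + 36004) = 13933/2 + 1/(-40895 + 36004) = 13933/2 + 1/(-4891) = 13933/2 - 1/4891 = 68146301/9782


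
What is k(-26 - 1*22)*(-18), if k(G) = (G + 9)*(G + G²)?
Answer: 1583712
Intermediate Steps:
k(G) = (9 + G)*(G + G²)
k(-26 - 1*22)*(-18) = ((-26 - 1*22)*(9 + (-26 - 1*22)² + 10*(-26 - 1*22)))*(-18) = ((-26 - 22)*(9 + (-26 - 22)² + 10*(-26 - 22)))*(-18) = -48*(9 + (-48)² + 10*(-48))*(-18) = -48*(9 + 2304 - 480)*(-18) = -48*1833*(-18) = -87984*(-18) = 1583712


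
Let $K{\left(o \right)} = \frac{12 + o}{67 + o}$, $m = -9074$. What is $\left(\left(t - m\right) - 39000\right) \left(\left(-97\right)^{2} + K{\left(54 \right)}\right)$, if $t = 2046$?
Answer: $- \frac{2885719400}{11} \approx -2.6234 \cdot 10^{8}$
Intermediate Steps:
$K{\left(o \right)} = \frac{12 + o}{67 + o}$
$\left(\left(t - m\right) - 39000\right) \left(\left(-97\right)^{2} + K{\left(54 \right)}\right) = \left(\left(2046 - -9074\right) - 39000\right) \left(\left(-97\right)^{2} + \frac{12 + 54}{67 + 54}\right) = \left(\left(2046 + 9074\right) - 39000\right) \left(9409 + \frac{1}{121} \cdot 66\right) = \left(11120 - 39000\right) \left(9409 + \frac{1}{121} \cdot 66\right) = - 27880 \left(9409 + \frac{6}{11}\right) = \left(-27880\right) \frac{103505}{11} = - \frac{2885719400}{11}$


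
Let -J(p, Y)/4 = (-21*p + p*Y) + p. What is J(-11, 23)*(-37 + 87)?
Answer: 6600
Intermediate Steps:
J(p, Y) = 80*p - 4*Y*p (J(p, Y) = -4*((-21*p + p*Y) + p) = -4*((-21*p + Y*p) + p) = -4*(-20*p + Y*p) = 80*p - 4*Y*p)
J(-11, 23)*(-37 + 87) = (4*(-11)*(20 - 1*23))*(-37 + 87) = (4*(-11)*(20 - 23))*50 = (4*(-11)*(-3))*50 = 132*50 = 6600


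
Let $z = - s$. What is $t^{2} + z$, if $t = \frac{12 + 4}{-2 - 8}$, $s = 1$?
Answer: $\frac{39}{25} \approx 1.56$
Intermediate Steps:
$t = - \frac{8}{5}$ ($t = \frac{16}{-10} = 16 \left(- \frac{1}{10}\right) = - \frac{8}{5} \approx -1.6$)
$z = -1$ ($z = \left(-1\right) 1 = -1$)
$t^{2} + z = \left(- \frac{8}{5}\right)^{2} - 1 = \frac{64}{25} - 1 = \frac{39}{25}$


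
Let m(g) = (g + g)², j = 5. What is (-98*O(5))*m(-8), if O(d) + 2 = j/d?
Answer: 25088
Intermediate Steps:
m(g) = 4*g² (m(g) = (2*g)² = 4*g²)
O(d) = -2 + 5/d
(-98*O(5))*m(-8) = (-98*(-2 + 5/5))*(4*(-8)²) = (-98*(-2 + 5*(⅕)))*(4*64) = -98*(-2 + 1)*256 = -98*(-1)*256 = 98*256 = 25088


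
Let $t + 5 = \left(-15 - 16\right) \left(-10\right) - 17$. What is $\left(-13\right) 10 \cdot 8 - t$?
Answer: $-1328$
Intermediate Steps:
$t = 288$ ($t = -5 - \left(17 - \left(-15 - 16\right) \left(-10\right)\right) = -5 - -293 = -5 + \left(310 - 17\right) = -5 + 293 = 288$)
$\left(-13\right) 10 \cdot 8 - t = \left(-13\right) 10 \cdot 8 - 288 = \left(-130\right) 8 - 288 = -1040 - 288 = -1328$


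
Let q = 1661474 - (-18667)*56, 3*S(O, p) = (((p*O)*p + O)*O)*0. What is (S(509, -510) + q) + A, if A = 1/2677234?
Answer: 7246806599285/2677234 ≈ 2.7068e+6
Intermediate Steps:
S(O, p) = 0 (S(O, p) = ((((p*O)*p + O)*O)*0)/3 = ((((O*p)*p + O)*O)*0)/3 = (((O*p² + O)*O)*0)/3 = (((O + O*p²)*O)*0)/3 = ((O*(O + O*p²))*0)/3 = (⅓)*0 = 0)
A = 1/2677234 ≈ 3.7352e-7
q = 2706826 (q = 1661474 - 1*(-1045352) = 1661474 + 1045352 = 2706826)
(S(509, -510) + q) + A = (0 + 2706826) + 1/2677234 = 2706826 + 1/2677234 = 7246806599285/2677234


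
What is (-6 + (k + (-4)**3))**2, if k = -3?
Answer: 5329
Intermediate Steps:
(-6 + (k + (-4)**3))**2 = (-6 + (-3 + (-4)**3))**2 = (-6 + (-3 - 64))**2 = (-6 - 67)**2 = (-73)**2 = 5329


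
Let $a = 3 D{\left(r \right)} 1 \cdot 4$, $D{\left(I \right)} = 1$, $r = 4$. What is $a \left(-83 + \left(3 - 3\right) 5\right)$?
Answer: $-996$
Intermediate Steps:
$a = 12$ ($a = 3 \cdot 1 \cdot 1 \cdot 4 = 3 \cdot 1 \cdot 4 = 3 \cdot 4 = 12$)
$a \left(-83 + \left(3 - 3\right) 5\right) = 12 \left(-83 + \left(3 - 3\right) 5\right) = 12 \left(-83 + 0 \cdot 5\right) = 12 \left(-83 + 0\right) = 12 \left(-83\right) = -996$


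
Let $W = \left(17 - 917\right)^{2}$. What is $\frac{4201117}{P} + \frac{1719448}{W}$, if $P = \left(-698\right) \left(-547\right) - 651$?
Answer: $\frac{101457024311}{7718388750} \approx 13.145$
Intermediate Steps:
$P = 381155$ ($P = 381806 - 651 = 381155$)
$W = 810000$ ($W = \left(-900\right)^{2} = 810000$)
$\frac{4201117}{P} + \frac{1719448}{W} = \frac{4201117}{381155} + \frac{1719448}{810000} = 4201117 \cdot \frac{1}{381155} + 1719448 \cdot \frac{1}{810000} = \frac{4201117}{381155} + \frac{214931}{101250} = \frac{101457024311}{7718388750}$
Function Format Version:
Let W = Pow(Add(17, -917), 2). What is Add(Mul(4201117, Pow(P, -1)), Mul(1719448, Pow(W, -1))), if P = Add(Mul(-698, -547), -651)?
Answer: Rational(101457024311, 7718388750) ≈ 13.145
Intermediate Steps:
P = 381155 (P = Add(381806, -651) = 381155)
W = 810000 (W = Pow(-900, 2) = 810000)
Add(Mul(4201117, Pow(P, -1)), Mul(1719448, Pow(W, -1))) = Add(Mul(4201117, Pow(381155, -1)), Mul(1719448, Pow(810000, -1))) = Add(Mul(4201117, Rational(1, 381155)), Mul(1719448, Rational(1, 810000))) = Add(Rational(4201117, 381155), Rational(214931, 101250)) = Rational(101457024311, 7718388750)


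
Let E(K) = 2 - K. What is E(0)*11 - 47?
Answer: -25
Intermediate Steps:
E(0)*11 - 47 = (2 - 1*0)*11 - 47 = (2 + 0)*11 - 47 = 2*11 - 47 = 22 - 47 = -25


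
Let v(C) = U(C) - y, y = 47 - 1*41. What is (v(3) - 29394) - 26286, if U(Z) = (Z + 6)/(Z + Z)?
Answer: -111369/2 ≈ -55685.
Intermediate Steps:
U(Z) = (6 + Z)/(2*Z) (U(Z) = (6 + Z)/((2*Z)) = (6 + Z)*(1/(2*Z)) = (6 + Z)/(2*Z))
y = 6 (y = 47 - 41 = 6)
v(C) = -6 + (6 + C)/(2*C) (v(C) = (6 + C)/(2*C) - 1*6 = (6 + C)/(2*C) - 6 = -6 + (6 + C)/(2*C))
(v(3) - 29394) - 26286 = ((-11/2 + 3/3) - 29394) - 26286 = ((-11/2 + 3*(⅓)) - 29394) - 26286 = ((-11/2 + 1) - 29394) - 26286 = (-9/2 - 29394) - 26286 = -58797/2 - 26286 = -111369/2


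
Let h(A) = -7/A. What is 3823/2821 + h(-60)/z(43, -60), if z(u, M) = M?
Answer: 13743053/10155600 ≈ 1.3532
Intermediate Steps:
3823/2821 + h(-60)/z(43, -60) = 3823/2821 - 7/(-60)/(-60) = 3823*(1/2821) - 7*(-1/60)*(-1/60) = 3823/2821 + (7/60)*(-1/60) = 3823/2821 - 7/3600 = 13743053/10155600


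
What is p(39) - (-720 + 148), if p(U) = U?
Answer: 611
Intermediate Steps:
p(39) - (-720 + 148) = 39 - (-720 + 148) = 39 - 1*(-572) = 39 + 572 = 611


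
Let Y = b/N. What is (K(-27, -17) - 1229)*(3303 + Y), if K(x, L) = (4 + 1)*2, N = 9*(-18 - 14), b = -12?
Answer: -96633787/24 ≈ -4.0264e+6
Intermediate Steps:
N = -288 (N = 9*(-32) = -288)
Y = 1/24 (Y = -12/(-288) = -12*(-1/288) = 1/24 ≈ 0.041667)
K(x, L) = 10 (K(x, L) = 5*2 = 10)
(K(-27, -17) - 1229)*(3303 + Y) = (10 - 1229)*(3303 + 1/24) = -1219*79273/24 = -96633787/24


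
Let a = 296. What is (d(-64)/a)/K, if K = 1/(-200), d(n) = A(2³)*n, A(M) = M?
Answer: 12800/37 ≈ 345.95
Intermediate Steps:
d(n) = 8*n (d(n) = 2³*n = 8*n)
K = -1/200 ≈ -0.0050000
(d(-64)/a)/K = ((8*(-64))/296)/(-1/200) = -512*1/296*(-200) = -64/37*(-200) = 12800/37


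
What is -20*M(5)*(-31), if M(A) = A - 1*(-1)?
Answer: 3720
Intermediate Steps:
M(A) = 1 + A (M(A) = A + 1 = 1 + A)
-20*M(5)*(-31) = -20*(1 + 5)*(-31) = -20*6*(-31) = -120*(-31) = 3720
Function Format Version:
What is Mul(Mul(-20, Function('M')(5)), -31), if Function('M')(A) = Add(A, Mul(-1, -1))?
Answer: 3720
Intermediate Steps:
Function('M')(A) = Add(1, A) (Function('M')(A) = Add(A, 1) = Add(1, A))
Mul(Mul(-20, Function('M')(5)), -31) = Mul(Mul(-20, Add(1, 5)), -31) = Mul(Mul(-20, 6), -31) = Mul(-120, -31) = 3720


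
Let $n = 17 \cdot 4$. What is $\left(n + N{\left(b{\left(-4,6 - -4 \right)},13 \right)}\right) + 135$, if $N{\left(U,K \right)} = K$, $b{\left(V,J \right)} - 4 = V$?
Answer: $216$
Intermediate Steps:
$b{\left(V,J \right)} = 4 + V$
$n = 68$
$\left(n + N{\left(b{\left(-4,6 - -4 \right)},13 \right)}\right) + 135 = \left(68 + 13\right) + 135 = 81 + 135 = 216$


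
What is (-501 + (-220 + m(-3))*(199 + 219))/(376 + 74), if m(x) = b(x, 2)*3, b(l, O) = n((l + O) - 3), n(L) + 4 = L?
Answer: -102493/450 ≈ -227.76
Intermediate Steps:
n(L) = -4 + L
b(l, O) = -7 + O + l (b(l, O) = -4 + ((l + O) - 3) = -4 + ((O + l) - 3) = -4 + (-3 + O + l) = -7 + O + l)
m(x) = -15 + 3*x (m(x) = (-7 + 2 + x)*3 = (-5 + x)*3 = -15 + 3*x)
(-501 + (-220 + m(-3))*(199 + 219))/(376 + 74) = (-501 + (-220 + (-15 + 3*(-3)))*(199 + 219))/(376 + 74) = (-501 + (-220 + (-15 - 9))*418)/450 = (-501 + (-220 - 24)*418)*(1/450) = (-501 - 244*418)*(1/450) = (-501 - 101992)*(1/450) = -102493*1/450 = -102493/450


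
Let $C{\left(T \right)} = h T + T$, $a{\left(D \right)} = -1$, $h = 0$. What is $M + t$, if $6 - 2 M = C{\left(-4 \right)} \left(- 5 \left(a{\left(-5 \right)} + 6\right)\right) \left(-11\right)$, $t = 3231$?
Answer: $3784$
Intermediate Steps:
$C{\left(T \right)} = T$ ($C{\left(T \right)} = 0 T + T = 0 + T = T$)
$M = 553$ ($M = 3 - \frac{- 4 \left(- 5 \left(-1 + 6\right)\right) \left(-11\right)}{2} = 3 - \frac{- 4 \left(\left(-5\right) 5\right) \left(-11\right)}{2} = 3 - \frac{\left(-4\right) \left(-25\right) \left(-11\right)}{2} = 3 - \frac{100 \left(-11\right)}{2} = 3 - -550 = 3 + 550 = 553$)
$M + t = 553 + 3231 = 3784$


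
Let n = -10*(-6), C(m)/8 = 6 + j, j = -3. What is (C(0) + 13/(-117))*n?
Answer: 4300/3 ≈ 1433.3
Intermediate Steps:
C(m) = 24 (C(m) = 8*(6 - 3) = 8*3 = 24)
n = 60
(C(0) + 13/(-117))*n = (24 + 13/(-117))*60 = (24 + 13*(-1/117))*60 = (24 - ⅑)*60 = (215/9)*60 = 4300/3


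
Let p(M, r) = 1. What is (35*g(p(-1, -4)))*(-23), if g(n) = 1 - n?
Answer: 0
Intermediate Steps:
(35*g(p(-1, -4)))*(-23) = (35*(1 - 1*1))*(-23) = (35*(1 - 1))*(-23) = (35*0)*(-23) = 0*(-23) = 0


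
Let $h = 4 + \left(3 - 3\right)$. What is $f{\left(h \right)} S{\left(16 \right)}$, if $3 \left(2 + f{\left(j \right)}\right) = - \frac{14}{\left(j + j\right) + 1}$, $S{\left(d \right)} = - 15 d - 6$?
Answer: $\frac{5576}{9} \approx 619.56$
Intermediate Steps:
$S{\left(d \right)} = -6 - 15 d$
$h = 4$ ($h = 4 + 0 = 4$)
$f{\left(j \right)} = -2 - \frac{14}{3 \left(1 + 2 j\right)}$ ($f{\left(j \right)} = -2 + \frac{\left(-14\right) \frac{1}{\left(j + j\right) + 1}}{3} = -2 + \frac{\left(-14\right) \frac{1}{2 j + 1}}{3} = -2 + \frac{\left(-14\right) \frac{1}{1 + 2 j}}{3} = -2 - \frac{14}{3 \left(1 + 2 j\right)}$)
$f{\left(h \right)} S{\left(16 \right)} = \frac{4 \left(-5 - 12\right)}{3 \left(1 + 2 \cdot 4\right)} \left(-6 - 240\right) = \frac{4 \left(-5 - 12\right)}{3 \left(1 + 8\right)} \left(-6 - 240\right) = \frac{4}{3} \cdot \frac{1}{9} \left(-17\right) \left(-246\right) = \left(- \frac{68}{27}\right) \left(-246\right) = \frac{5576}{9}$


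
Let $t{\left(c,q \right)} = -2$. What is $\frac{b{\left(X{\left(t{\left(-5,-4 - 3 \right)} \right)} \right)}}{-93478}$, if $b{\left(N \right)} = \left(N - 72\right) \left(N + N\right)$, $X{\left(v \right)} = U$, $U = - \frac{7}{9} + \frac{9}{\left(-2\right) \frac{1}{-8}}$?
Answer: $\frac{104927}{3785859} \approx 0.027716$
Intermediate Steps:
$U = \frac{317}{9}$ ($U = \left(-7\right) \frac{1}{9} + \frac{9}{\left(-2\right) \left(- \frac{1}{8}\right)} = - \frac{7}{9} + 9 \frac{1}{\frac{1}{4}} = - \frac{7}{9} + 9 \cdot 4 = - \frac{7}{9} + 36 = \frac{317}{9} \approx 35.222$)
$X{\left(v \right)} = \frac{317}{9}$
$b{\left(N \right)} = 2 N \left(-72 + N\right)$ ($b{\left(N \right)} = \left(-72 + N\right) 2 N = 2 N \left(-72 + N\right)$)
$\frac{b{\left(X{\left(t{\left(-5,-4 - 3 \right)} \right)} \right)}}{-93478} = \frac{2 \cdot \frac{317}{9} \left(-72 + \frac{317}{9}\right)}{-93478} = 2 \cdot \frac{317}{9} \left(- \frac{331}{9}\right) \left(- \frac{1}{93478}\right) = \left(- \frac{209854}{81}\right) \left(- \frac{1}{93478}\right) = \frac{104927}{3785859}$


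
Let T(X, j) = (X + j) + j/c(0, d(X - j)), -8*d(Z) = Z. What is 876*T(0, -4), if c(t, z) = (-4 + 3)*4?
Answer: -2628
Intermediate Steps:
d(Z) = -Z/8
c(t, z) = -4 (c(t, z) = -1*4 = -4)
T(X, j) = X + 3*j/4 (T(X, j) = (X + j) + j/(-4) = (X + j) + j*(-1/4) = (X + j) - j/4 = X + 3*j/4)
876*T(0, -4) = 876*(0 + (3/4)*(-4)) = 876*(0 - 3) = 876*(-3) = -2628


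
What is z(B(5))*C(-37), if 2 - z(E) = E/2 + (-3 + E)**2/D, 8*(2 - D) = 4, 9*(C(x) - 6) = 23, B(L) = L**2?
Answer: -153923/54 ≈ -2850.4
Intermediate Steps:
C(x) = 77/9 (C(x) = 6 + (1/9)*23 = 6 + 23/9 = 77/9)
D = 3/2 (D = 2 - 1/8*4 = 2 - 1/2 = 3/2 ≈ 1.5000)
z(E) = 2 - 2*(-3 + E)**2/3 - E/2 (z(E) = 2 - (E/2 + (-3 + E)**2/(3/2)) = 2 - (E*(1/2) + (-3 + E)**2*(2/3)) = 2 - (E/2 + 2*(-3 + E)**2/3) = 2 + (-2*(-3 + E)**2/3 - E/2) = 2 - 2*(-3 + E)**2/3 - E/2)
z(B(5))*C(-37) = (-4 - 2*(5**2)**2/3 + (7/2)*5**2)*(77/9) = (-4 - 2/3*25**2 + (7/2)*25)*(77/9) = (-4 - 2/3*625 + 175/2)*(77/9) = (-4 - 1250/3 + 175/2)*(77/9) = -1999/6*77/9 = -153923/54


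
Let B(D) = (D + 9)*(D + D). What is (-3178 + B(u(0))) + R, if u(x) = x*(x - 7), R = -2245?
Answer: -5423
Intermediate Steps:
u(x) = x*(-7 + x)
B(D) = 2*D*(9 + D) (B(D) = (9 + D)*(2*D) = 2*D*(9 + D))
(-3178 + B(u(0))) + R = (-3178 + 2*(0*(-7 + 0))*(9 + 0*(-7 + 0))) - 2245 = (-3178 + 2*(0*(-7))*(9 + 0*(-7))) - 2245 = (-3178 + 2*0*(9 + 0)) - 2245 = (-3178 + 2*0*9) - 2245 = (-3178 + 0) - 2245 = -3178 - 2245 = -5423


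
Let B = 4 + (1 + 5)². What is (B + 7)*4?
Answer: 188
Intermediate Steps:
B = 40 (B = 4 + 6² = 4 + 36 = 40)
(B + 7)*4 = (40 + 7)*4 = 47*4 = 188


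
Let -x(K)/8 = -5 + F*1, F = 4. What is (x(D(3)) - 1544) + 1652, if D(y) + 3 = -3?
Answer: 116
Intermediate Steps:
D(y) = -6 (D(y) = -3 - 3 = -6)
x(K) = 8 (x(K) = -8*(-5 + 4*1) = -8*(-5 + 4) = -8*(-1) = 8)
(x(D(3)) - 1544) + 1652 = (8 - 1544) + 1652 = -1536 + 1652 = 116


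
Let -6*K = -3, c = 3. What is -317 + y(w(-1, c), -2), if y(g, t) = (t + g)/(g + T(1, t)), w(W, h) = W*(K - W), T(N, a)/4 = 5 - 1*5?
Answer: -944/3 ≈ -314.67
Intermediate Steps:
T(N, a) = 0 (T(N, a) = 4*(5 - 1*5) = 4*(5 - 5) = 4*0 = 0)
K = ½ (K = -⅙*(-3) = ½ ≈ 0.50000)
w(W, h) = W*(½ - W)
y(g, t) = (g + t)/g (y(g, t) = (t + g)/(g + 0) = (g + t)/g)
-317 + y(w(-1, c), -2) = -317 + (-(½ - 1*(-1)) - 2)/((-(½ - 1*(-1)))) = -317 + (-(½ + 1) - 2)/((-(½ + 1))) = -317 + (-1*3/2 - 2)/((-1*3/2)) = -317 + (-3/2 - 2)/(-3/2) = -317 - ⅔*(-7/2) = -317 + 7/3 = -944/3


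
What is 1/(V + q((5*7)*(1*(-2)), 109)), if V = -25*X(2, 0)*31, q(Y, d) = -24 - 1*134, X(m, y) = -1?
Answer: 1/617 ≈ 0.0016207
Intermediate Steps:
q(Y, d) = -158 (q(Y, d) = -24 - 134 = -158)
V = 775 (V = -25*(-1)*31 = 25*31 = 775)
1/(V + q((5*7)*(1*(-2)), 109)) = 1/(775 - 158) = 1/617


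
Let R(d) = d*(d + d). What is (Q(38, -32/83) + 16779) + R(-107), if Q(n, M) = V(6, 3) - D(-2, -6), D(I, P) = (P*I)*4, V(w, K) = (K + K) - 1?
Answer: 39634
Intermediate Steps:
R(d) = 2*d**2 (R(d) = d*(2*d) = 2*d**2)
V(w, K) = -1 + 2*K (V(w, K) = 2*K - 1 = -1 + 2*K)
D(I, P) = 4*I*P (D(I, P) = (I*P)*4 = 4*I*P)
Q(n, M) = -43 (Q(n, M) = (-1 + 2*3) - 4*(-2)*(-6) = (-1 + 6) - 1*48 = 5 - 48 = -43)
(Q(38, -32/83) + 16779) + R(-107) = (-43 + 16779) + 2*(-107)**2 = 16736 + 2*11449 = 16736 + 22898 = 39634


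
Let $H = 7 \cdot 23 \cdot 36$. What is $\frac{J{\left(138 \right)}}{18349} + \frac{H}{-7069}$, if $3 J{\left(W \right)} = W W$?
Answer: $- \frac{61476792}{129709081} \approx -0.47396$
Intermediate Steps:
$J{\left(W \right)} = \frac{W^{2}}{3}$ ($J{\left(W \right)} = \frac{W W}{3} = \frac{W^{2}}{3}$)
$H = 5796$ ($H = 161 \cdot 36 = 5796$)
$\frac{J{\left(138 \right)}}{18349} + \frac{H}{-7069} = \frac{\frac{1}{3} \cdot 138^{2}}{18349} + \frac{5796}{-7069} = \frac{1}{3} \cdot 19044 \cdot \frac{1}{18349} + 5796 \left(- \frac{1}{7069}\right) = 6348 \cdot \frac{1}{18349} - \frac{5796}{7069} = \frac{6348}{18349} - \frac{5796}{7069} = - \frac{61476792}{129709081}$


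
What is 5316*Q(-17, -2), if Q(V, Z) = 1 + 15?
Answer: 85056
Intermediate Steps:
Q(V, Z) = 16
5316*Q(-17, -2) = 5316*16 = 85056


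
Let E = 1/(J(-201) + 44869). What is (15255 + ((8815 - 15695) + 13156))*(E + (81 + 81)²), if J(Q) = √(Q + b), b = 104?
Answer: 1137593317604469951/2013227258 - 21531*I*√97/2013227258 ≈ 5.6506e+8 - 0.00010533*I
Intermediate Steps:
J(Q) = √(104 + Q) (J(Q) = √(Q + 104) = √(104 + Q))
E = 1/(44869 + I*√97) (E = 1/(√(104 - 201) + 44869) = 1/(√(-97) + 44869) = 1/(I*√97 + 44869) = 1/(44869 + I*√97) ≈ 2.2287e-5 - 4.89e-9*I)
(15255 + ((8815 - 15695) + 13156))*(E + (81 + 81)²) = (15255 + ((8815 - 15695) + 13156))*((44869/2013227258 - I*√97/2013227258) + (81 + 81)²) = (15255 + (-6880 + 13156))*((44869/2013227258 - I*√97/2013227258) + 162²) = (15255 + 6276)*((44869/2013227258 - I*√97/2013227258) + 26244) = 21531*(52835136203821/2013227258 - I*√97/2013227258) = 1137593317604469951/2013227258 - 21531*I*√97/2013227258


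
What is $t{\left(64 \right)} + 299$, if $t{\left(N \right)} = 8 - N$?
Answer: $243$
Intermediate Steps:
$t{\left(64 \right)} + 299 = \left(8 - 64\right) + 299 = -56 + 299 = 243$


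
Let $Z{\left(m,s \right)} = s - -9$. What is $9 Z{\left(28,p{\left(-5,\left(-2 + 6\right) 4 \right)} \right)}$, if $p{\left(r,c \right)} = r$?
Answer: $36$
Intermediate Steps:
$Z{\left(m,s \right)} = 9 + s$ ($Z{\left(m,s \right)} = s + 9 = 9 + s$)
$9 Z{\left(28,p{\left(-5,\left(-2 + 6\right) 4 \right)} \right)} = 9 \left(9 - 5\right) = 9 \cdot 4 = 36$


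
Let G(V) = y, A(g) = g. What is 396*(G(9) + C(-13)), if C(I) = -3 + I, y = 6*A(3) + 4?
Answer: 2376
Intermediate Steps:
y = 22 (y = 6*3 + 4 = 18 + 4 = 22)
G(V) = 22
396*(G(9) + C(-13)) = 396*(22 + (-3 - 13)) = 396*(22 - 16) = 396*6 = 2376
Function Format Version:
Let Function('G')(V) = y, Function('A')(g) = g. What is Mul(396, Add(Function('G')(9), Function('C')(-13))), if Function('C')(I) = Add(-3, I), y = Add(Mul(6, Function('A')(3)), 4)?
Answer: 2376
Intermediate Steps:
y = 22 (y = Add(Mul(6, 3), 4) = Add(18, 4) = 22)
Function('G')(V) = 22
Mul(396, Add(Function('G')(9), Function('C')(-13))) = Mul(396, Add(22, Add(-3, -13))) = Mul(396, Add(22, -16)) = Mul(396, 6) = 2376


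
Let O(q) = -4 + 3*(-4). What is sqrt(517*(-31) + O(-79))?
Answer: I*sqrt(16043) ≈ 126.66*I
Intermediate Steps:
O(q) = -16 (O(q) = -4 - 12 = -16)
sqrt(517*(-31) + O(-79)) = sqrt(517*(-31) - 16) = sqrt(-16027 - 16) = sqrt(-16043) = I*sqrt(16043)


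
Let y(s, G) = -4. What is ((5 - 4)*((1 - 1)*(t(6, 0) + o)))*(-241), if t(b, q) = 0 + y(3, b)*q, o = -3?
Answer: 0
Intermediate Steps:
t(b, q) = -4*q (t(b, q) = 0 - 4*q = -4*q)
((5 - 4)*((1 - 1)*(t(6, 0) + o)))*(-241) = ((5 - 4)*((1 - 1)*(-4*0 - 3)))*(-241) = (1*(0*(0 - 3)))*(-241) = (1*(0*(-3)))*(-241) = (1*0)*(-241) = 0*(-241) = 0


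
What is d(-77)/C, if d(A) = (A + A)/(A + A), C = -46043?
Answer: -1/46043 ≈ -2.1719e-5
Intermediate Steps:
d(A) = 1 (d(A) = (2*A)/((2*A)) = (2*A)*(1/(2*A)) = 1)
d(-77)/C = 1/(-46043) = 1*(-1/46043) = -1/46043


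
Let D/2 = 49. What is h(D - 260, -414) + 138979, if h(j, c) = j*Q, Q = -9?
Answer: 140437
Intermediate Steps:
D = 98 (D = 2*49 = 98)
h(j, c) = -9*j (h(j, c) = j*(-9) = -9*j)
h(D - 260, -414) + 138979 = -9*(98 - 260) + 138979 = -9*(-162) + 138979 = 1458 + 138979 = 140437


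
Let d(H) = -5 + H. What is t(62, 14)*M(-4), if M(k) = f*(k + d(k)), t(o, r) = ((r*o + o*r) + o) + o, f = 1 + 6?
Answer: -169260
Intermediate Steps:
f = 7
t(o, r) = 2*o + 2*o*r (t(o, r) = ((o*r + o*r) + o) + o = (2*o*r + o) + o = (o + 2*o*r) + o = 2*o + 2*o*r)
M(k) = -35 + 14*k (M(k) = 7*(k + (-5 + k)) = 7*(-5 + 2*k) = -35 + 14*k)
t(62, 14)*M(-4) = (2*62*(1 + 14))*(-35 + 14*(-4)) = (2*62*15)*(-35 - 56) = 1860*(-91) = -169260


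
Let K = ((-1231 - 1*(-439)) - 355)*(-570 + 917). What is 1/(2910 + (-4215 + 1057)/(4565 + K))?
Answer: 196722/572462599 ≈ 0.00034364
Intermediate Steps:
K = -398009 (K = ((-1231 + 439) - 355)*347 = (-792 - 355)*347 = -1147*347 = -398009)
1/(2910 + (-4215 + 1057)/(4565 + K)) = 1/(2910 + (-4215 + 1057)/(4565 - 398009)) = 1/(2910 - 3158/(-393444)) = 1/(2910 - 3158*(-1/393444)) = 1/(2910 + 1579/196722) = 1/(572462599/196722) = 196722/572462599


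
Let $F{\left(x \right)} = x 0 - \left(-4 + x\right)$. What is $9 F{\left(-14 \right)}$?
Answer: $162$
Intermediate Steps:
$F{\left(x \right)} = 4 - x$ ($F{\left(x \right)} = 0 - \left(-4 + x\right) = 4 - x$)
$9 F{\left(-14 \right)} = 9 \left(4 - -14\right) = 9 \left(4 + 14\right) = 9 \cdot 18 = 162$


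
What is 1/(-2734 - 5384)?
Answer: -1/8118 ≈ -0.00012318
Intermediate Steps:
1/(-2734 - 5384) = 1/(-8118) = -1/8118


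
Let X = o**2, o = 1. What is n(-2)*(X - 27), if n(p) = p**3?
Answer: 208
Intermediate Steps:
X = 1 (X = 1**2 = 1)
n(-2)*(X - 27) = (-2)**3*(1 - 27) = -8*(-26) = 208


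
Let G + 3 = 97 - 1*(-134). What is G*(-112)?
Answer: -25536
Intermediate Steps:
G = 228 (G = -3 + (97 - 1*(-134)) = -3 + (97 + 134) = -3 + 231 = 228)
G*(-112) = 228*(-112) = -25536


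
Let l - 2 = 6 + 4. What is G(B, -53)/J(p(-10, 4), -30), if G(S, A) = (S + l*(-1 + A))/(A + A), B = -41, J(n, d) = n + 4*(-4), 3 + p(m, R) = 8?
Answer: -13/22 ≈ -0.59091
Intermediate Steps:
p(m, R) = 5 (p(m, R) = -3 + 8 = 5)
l = 12 (l = 2 + (6 + 4) = 2 + 10 = 12)
J(n, d) = -16 + n (J(n, d) = n - 16 = -16 + n)
G(S, A) = (-12 + S + 12*A)/(2*A) (G(S, A) = (S + 12*(-1 + A))/(A + A) = (S + (-12 + 12*A))/((2*A)) = (-12 + S + 12*A)*(1/(2*A)) = (-12 + S + 12*A)/(2*A))
G(B, -53)/J(p(-10, 4), -30) = ((½)*(-12 - 41 + 12*(-53))/(-53))/(-16 + 5) = ((½)*(-1/53)*(-12 - 41 - 636))/(-11) = ((½)*(-1/53)*(-689))*(-1/11) = (13/2)*(-1/11) = -13/22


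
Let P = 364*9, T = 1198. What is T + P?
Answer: 4474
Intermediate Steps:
P = 3276
T + P = 1198 + 3276 = 4474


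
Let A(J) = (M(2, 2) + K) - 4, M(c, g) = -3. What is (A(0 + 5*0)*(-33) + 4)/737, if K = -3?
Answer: 334/737 ≈ 0.45319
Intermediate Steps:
A(J) = -10 (A(J) = (-3 - 3) - 4 = -6 - 4 = -10)
(A(0 + 5*0)*(-33) + 4)/737 = (-10*(-33) + 4)/737 = (330 + 4)*(1/737) = 334*(1/737) = 334/737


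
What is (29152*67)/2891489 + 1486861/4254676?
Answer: 12609407314413/12302348852564 ≈ 1.0250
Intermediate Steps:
(29152*67)/2891489 + 1486861/4254676 = 1953184*(1/2891489) + 1486861*(1/4254676) = 1953184/2891489 + 1486861/4254676 = 12609407314413/12302348852564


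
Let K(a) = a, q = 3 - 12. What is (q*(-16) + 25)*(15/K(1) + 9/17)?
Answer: 44616/17 ≈ 2624.5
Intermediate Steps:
q = -9
(q*(-16) + 25)*(15/K(1) + 9/17) = (-9*(-16) + 25)*(15/1 + 9/17) = (144 + 25)*(15*1 + 9*(1/17)) = 169*(15 + 9/17) = 169*(264/17) = 44616/17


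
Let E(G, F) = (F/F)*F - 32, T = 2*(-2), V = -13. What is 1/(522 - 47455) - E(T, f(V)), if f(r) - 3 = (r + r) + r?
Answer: 3191443/46933 ≈ 68.000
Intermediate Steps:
f(r) = 3 + 3*r (f(r) = 3 + ((r + r) + r) = 3 + (2*r + r) = 3 + 3*r)
T = -4
E(G, F) = -32 + F (E(G, F) = 1*F - 32 = F - 32 = -32 + F)
1/(522 - 47455) - E(T, f(V)) = 1/(522 - 47455) - (-32 + (3 + 3*(-13))) = 1/(-46933) - (-32 + (3 - 39)) = -1/46933 - (-32 - 36) = -1/46933 - 1*(-68) = -1/46933 + 68 = 3191443/46933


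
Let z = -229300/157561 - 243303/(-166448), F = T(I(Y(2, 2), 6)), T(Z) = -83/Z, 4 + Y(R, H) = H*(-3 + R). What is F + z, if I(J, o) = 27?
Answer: -2172183691483/708094259856 ≈ -3.0676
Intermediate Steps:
Y(R, H) = -4 + H*(-3 + R)
F = -83/27 ≈ -3.0741
z = 168537583/26225713328 (z = -229300*1/157561 - 243303*(-1/166448) = -229300/157561 + 243303/166448 = 168537583/26225713328 ≈ 0.0064264)
F + z = -83/27 + 168537583/26225713328 = -2172183691483/708094259856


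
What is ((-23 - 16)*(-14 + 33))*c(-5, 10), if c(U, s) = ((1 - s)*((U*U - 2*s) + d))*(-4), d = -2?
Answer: -80028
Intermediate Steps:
c(U, s) = -4*(1 - s)*(-2 + U**2 - 2*s) (c(U, s) = ((1 - s)*((U*U - 2*s) - 2))*(-4) = ((1 - s)*((U**2 - 2*s) - 2))*(-4) = ((1 - s)*(-2 + U**2 - 2*s))*(-4) = -4*(1 - s)*(-2 + U**2 - 2*s))
((-23 - 16)*(-14 + 33))*c(-5, 10) = ((-23 - 16)*(-14 + 33))*(8 - 8*10**2 - 4*(-5)**2 + 4*10*(-5)**2) = (-39*19)*(8 - 8*100 - 4*25 + 4*10*25) = -741*(8 - 800 - 100 + 1000) = -741*108 = -80028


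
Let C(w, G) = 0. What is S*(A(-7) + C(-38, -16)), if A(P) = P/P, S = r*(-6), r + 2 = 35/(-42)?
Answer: 17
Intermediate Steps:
r = -17/6 (r = -2 + 35/(-42) = -2 + 35*(-1/42) = -2 - ⅚ = -17/6 ≈ -2.8333)
S = 17 (S = -17/6*(-6) = 17)
A(P) = 1
S*(A(-7) + C(-38, -16)) = 17*(1 + 0) = 17*1 = 17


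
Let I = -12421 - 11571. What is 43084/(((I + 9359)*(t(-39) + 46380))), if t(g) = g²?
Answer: -43084/700935333 ≈ -6.1466e-5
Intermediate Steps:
I = -23992
43084/(((I + 9359)*(t(-39) + 46380))) = 43084/(((-23992 + 9359)*((-39)² + 46380))) = 43084/((-14633*(1521 + 46380))) = 43084/((-14633*47901)) = 43084/(-700935333) = 43084*(-1/700935333) = -43084/700935333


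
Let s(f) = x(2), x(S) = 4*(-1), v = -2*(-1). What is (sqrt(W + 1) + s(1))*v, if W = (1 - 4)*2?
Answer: -8 + 2*I*sqrt(5) ≈ -8.0 + 4.4721*I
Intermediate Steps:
W = -6 (W = -3*2 = -6)
v = 2
x(S) = -4
s(f) = -4
(sqrt(W + 1) + s(1))*v = (sqrt(-6 + 1) - 4)*2 = (sqrt(-5) - 4)*2 = (I*sqrt(5) - 4)*2 = (-4 + I*sqrt(5))*2 = -8 + 2*I*sqrt(5)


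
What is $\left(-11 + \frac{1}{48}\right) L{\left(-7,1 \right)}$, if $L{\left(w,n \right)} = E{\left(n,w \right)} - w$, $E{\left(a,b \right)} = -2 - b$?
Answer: $- \frac{527}{4} \approx -131.75$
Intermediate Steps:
$L{\left(w,n \right)} = -2 - 2 w$ ($L{\left(w,n \right)} = \left(-2 - w\right) - w = -2 - 2 w$)
$\left(-11 + \frac{1}{48}\right) L{\left(-7,1 \right)} = \left(-11 + \frac{1}{48}\right) \left(-2 - -14\right) = \left(-11 + \frac{1}{48}\right) \left(-2 + 14\right) = \left(- \frac{527}{48}\right) 12 = - \frac{527}{4}$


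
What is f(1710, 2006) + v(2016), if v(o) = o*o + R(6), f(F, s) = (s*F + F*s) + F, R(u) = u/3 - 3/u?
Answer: 21852975/2 ≈ 1.0926e+7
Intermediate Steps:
R(u) = -3/u + u/3 (R(u) = u*(1/3) - 3/u = u/3 - 3/u = -3/u + u/3)
f(F, s) = F + 2*F*s (f(F, s) = (F*s + F*s) + F = 2*F*s + F = F + 2*F*s)
v(o) = 3/2 + o**2 (v(o) = o*o + (-3/6 + (1/3)*6) = o**2 + (-3*1/6 + 2) = o**2 + (-1/2 + 2) = o**2 + 3/2 = 3/2 + o**2)
f(1710, 2006) + v(2016) = 1710*(1 + 2*2006) + (3/2 + 2016**2) = 1710*(1 + 4012) + (3/2 + 4064256) = 1710*4013 + 8128515/2 = 6862230 + 8128515/2 = 21852975/2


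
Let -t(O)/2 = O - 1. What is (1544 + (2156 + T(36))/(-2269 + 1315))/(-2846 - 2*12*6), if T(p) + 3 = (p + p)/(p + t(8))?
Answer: -16179017/31377060 ≈ -0.51563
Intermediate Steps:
t(O) = 2 - 2*O (t(O) = -2*(O - 1) = -2*(-1 + O) = 2 - 2*O)
T(p) = -3 + 2*p/(-14 + p) (T(p) = -3 + (p + p)/(p + (2 - 2*8)) = -3 + (2*p)/(p + (2 - 16)) = -3 + (2*p)/(p - 14) = -3 + (2*p)/(-14 + p) = -3 + 2*p/(-14 + p))
(1544 + (2156 + T(36))/(-2269 + 1315))/(-2846 - 2*12*6) = (1544 + (2156 + (42 - 1*36)/(-14 + 36))/(-2269 + 1315))/(-2846 - 2*12*6) = (1544 + (2156 + (42 - 36)/22)/(-954))/(-2846 - 24*6) = (1544 + (2156 + (1/22)*6)*(-1/954))/(-2846 - 144) = (1544 + (2156 + 3/11)*(-1/954))/(-2990) = (1544 + (23719/11)*(-1/954))*(-1/2990) = (1544 - 23719/10494)*(-1/2990) = (16179017/10494)*(-1/2990) = -16179017/31377060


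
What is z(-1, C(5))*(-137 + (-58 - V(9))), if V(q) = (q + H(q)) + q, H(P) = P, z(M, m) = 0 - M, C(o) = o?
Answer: -222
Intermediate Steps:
z(M, m) = -M
V(q) = 3*q (V(q) = (q + q) + q = 2*q + q = 3*q)
z(-1, C(5))*(-137 + (-58 - V(9))) = (-1*(-1))*(-137 + (-58 - 3*9)) = 1*(-137 + (-58 - 1*27)) = 1*(-137 + (-58 - 27)) = 1*(-137 - 85) = 1*(-222) = -222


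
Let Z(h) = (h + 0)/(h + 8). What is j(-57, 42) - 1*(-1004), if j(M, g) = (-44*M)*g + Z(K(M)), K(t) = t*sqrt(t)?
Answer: 19700414573/185257 - 456*I*sqrt(57)/185257 ≈ 1.0634e+5 - 0.018584*I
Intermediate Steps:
K(t) = t**(3/2)
Z(h) = h/(8 + h)
j(M, g) = M**(3/2)/(8 + M**(3/2)) - 44*M*g (j(M, g) = (-44*M)*g + M**(3/2)/(8 + M**(3/2)) = -44*M*g + M**(3/2)/(8 + M**(3/2)) = M**(3/2)/(8 + M**(3/2)) - 44*M*g)
j(-57, 42) - 1*(-1004) = ((-57)**(3/2) - 44*(-57)*42*(8 + (-57)**(3/2)))/(8 + (-57)**(3/2)) - 1*(-1004) = (-57*I*sqrt(57) - 44*(-57)*42*(8 - 57*I*sqrt(57)))/(8 - 57*I*sqrt(57)) + 1004 = (-57*I*sqrt(57) + (842688 - 6004152*I*sqrt(57)))/(8 - 57*I*sqrt(57)) + 1004 = (842688 - 6004209*I*sqrt(57))/(8 - 57*I*sqrt(57)) + 1004 = 1004 + (842688 - 6004209*I*sqrt(57))/(8 - 57*I*sqrt(57))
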